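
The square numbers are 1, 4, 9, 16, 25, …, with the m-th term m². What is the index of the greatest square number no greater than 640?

25

Solve n² ≤ 640 for integer n.
n = 25 gives 625 ≤ 640, while n = 26 gives 676 > 640; so the answer is index 25.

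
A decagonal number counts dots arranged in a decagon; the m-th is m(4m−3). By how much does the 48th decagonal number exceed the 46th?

48·(4·48 − 3) = 9072 and 46·(4·46 − 3) = 8326.
Difference: 9072 − 8326 = 746.

746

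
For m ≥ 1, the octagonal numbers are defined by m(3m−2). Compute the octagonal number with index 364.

The 364th octagonal number is n(3n−2) with n = 364.
364·(3·364 − 2) = 364·1090 = 396760.

396760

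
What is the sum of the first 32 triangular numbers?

Σ i(i+1)/2 = (Σi² + Σi) / 2 over i = 1..32.
Σi = 528 and Σi² = 11440.
(1·11440 + 1·528) / 2 = 11968/2 = 5984.

5984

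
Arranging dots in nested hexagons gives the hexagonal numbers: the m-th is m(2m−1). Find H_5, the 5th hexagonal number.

45

The 5th hexagonal number is n(2n−1) with n = 5.
5·(2·5 − 1) = 5·9 = 45.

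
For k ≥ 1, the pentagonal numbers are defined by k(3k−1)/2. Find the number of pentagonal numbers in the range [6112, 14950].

37

The n-th pentagonal number is n(3n−1)/2.
Smallest index with value ≥ 6112: n = 64 (giving 6112).
Largest index with value ≤ 14950: n = 100 (giving 14950).
Indices 64 through 100: 37 terms.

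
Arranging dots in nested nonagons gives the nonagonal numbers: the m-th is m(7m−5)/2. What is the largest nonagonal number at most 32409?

32016

Solve n(7n−5)/2 ≤ 32409 for integer n.
n = 96 gives 32016 ≤ 32409, while n = 97 gives 32689 > 32409; so the answer is 32016.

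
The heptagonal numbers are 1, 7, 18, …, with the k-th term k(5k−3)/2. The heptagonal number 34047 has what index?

117

Set n(5n−3)/2 = 34047, giving 5n² − 3n − 68094 = 0.
So n = (3 + 1167) / 10 = 1170/10 = 117.
Check: 117·(5·117 − 3)/2 = 34047. ✓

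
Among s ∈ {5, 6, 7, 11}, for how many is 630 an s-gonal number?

1

s = 5: P(5, 20) = 590 and P(5, 21) = 651; 630 is not s-gonal.
s = 6: P(6, 18) = 630. ✓
s = 7: P(7, 16) = 616 and P(7, 17) = 697; 630 is not s-gonal.
s = 11: P(11, 12) = 606 and P(11, 13) = 715; 630 is not s-gonal.
Hits: s ∈ {6} → 1.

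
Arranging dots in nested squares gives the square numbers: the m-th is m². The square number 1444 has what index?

We need n² = 1444, so n = √1444 = 38.
Check: 38² = 1444. ✓

38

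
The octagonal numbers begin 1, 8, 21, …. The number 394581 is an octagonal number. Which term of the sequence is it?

363

Set n(3n−2) = 394581, giving 3n² − 2n − 394581 = 0.
The discriminant is 4 + 12·394581 = 4734976, and √4734976 = 2176.
So n = (2 + 2176) / 6 = 2178/6 = 363.
Check: 363·(3·363 − 2) = 394581. ✓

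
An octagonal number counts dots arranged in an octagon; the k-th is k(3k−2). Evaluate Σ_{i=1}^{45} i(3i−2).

92115

Σ i(3i−2) = 3Σi² − 2Σi over i = 1..45.
Σi = 1035 and Σi² = 31395.
3·31395 − 2·1035 = 92115.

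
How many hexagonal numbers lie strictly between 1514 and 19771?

72

The n-th hexagonal number is n(2n−1).
Smallest index with value > 1514: n = 28 (giving 1540).
Largest index with value < 19771: n = 99 (giving 19503).
Indices 28 through 99: 72 terms.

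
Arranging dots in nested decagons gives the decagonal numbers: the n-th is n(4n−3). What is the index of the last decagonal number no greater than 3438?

Solve n(4n−3) ≤ 3438 for integer n.
n = 29 gives 3277 ≤ 3438, while n = 30 gives 3510 > 3438; so the answer is index 29.

29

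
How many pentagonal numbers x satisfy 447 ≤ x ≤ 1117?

The n-th pentagonal number is n(3n−1)/2.
Smallest index with value ≥ 447: n = 18 (giving 477).
Largest index with value ≤ 1117: n = 27 (giving 1080).
Indices 18 through 27: 10 terms.

10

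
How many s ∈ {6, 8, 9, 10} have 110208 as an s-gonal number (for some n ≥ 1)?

s = 6: P(6, 234) = 109278 and P(6, 235) = 110215; 110208 is not s-gonal.
s = 8: P(8, 192) = 110208. ✓
s = 9: P(9, 177) = 109209 and P(9, 178) = 110449; 110208 is not s-gonal.
s = 10: P(10, 166) = 109726 and P(10, 167) = 111055; 110208 is not s-gonal.
Hits: s ∈ {8} → 1.

1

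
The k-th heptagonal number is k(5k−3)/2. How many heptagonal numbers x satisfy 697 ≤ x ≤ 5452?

The n-th heptagonal number is n(5n−3)/2.
Smallest index with value ≥ 697: n = 17 (giving 697).
Largest index with value ≤ 5452: n = 47 (giving 5452).
Indices 17 through 47: 31 terms.

31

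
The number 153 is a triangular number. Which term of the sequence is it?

Set n(n+1)/2 = 153, giving n² + n − 306 = 0.
So n = (-1 + 35) / 2 = 34/2 = 17.

17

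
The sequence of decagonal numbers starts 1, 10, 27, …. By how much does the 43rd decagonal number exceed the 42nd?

337

Consecutive decagonal numbers differ by 8n − 7: here 8·43 − 7 = 337.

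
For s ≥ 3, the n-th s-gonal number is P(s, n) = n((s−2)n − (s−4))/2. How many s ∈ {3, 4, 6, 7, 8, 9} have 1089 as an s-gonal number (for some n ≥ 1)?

2

s = 3: P(3, 46) = 1081 and P(3, 47) = 1128; 1089 is not s-gonal.
s = 4: P(4, 33) = 1089. ✓
s = 6: P(6, 23) = 1035 and P(6, 24) = 1128; 1089 is not s-gonal.
s = 7: P(7, 21) = 1071 and P(7, 22) = 1177; 1089 is not s-gonal.
s = 8: P(8, 19) = 1045 and P(8, 20) = 1160; 1089 is not s-gonal.
s = 9: P(9, 18) = 1089. ✓
Hits: s ∈ {4, 9} → 2.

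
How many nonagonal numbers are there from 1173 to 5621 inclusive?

The n-th nonagonal number is n(7n−5)/2.
Smallest index with value ≥ 1173: n = 19 (giving 1216).
Largest index with value ≤ 5621: n = 40 (giving 5500).
Indices 19 through 40: 22 terms.

22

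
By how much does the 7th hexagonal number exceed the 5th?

7·(2·7 − 1) = 91 and 5·(2·5 − 1) = 45.
Difference: 91 − 45 = 46.

46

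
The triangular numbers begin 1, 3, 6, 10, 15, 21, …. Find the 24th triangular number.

300

The 24th triangular number is n(n+1)/2 with n = 24.
24·25/2 = 600/2 = 300.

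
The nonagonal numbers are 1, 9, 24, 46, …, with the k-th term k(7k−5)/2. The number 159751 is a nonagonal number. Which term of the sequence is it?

214

Set n(7n−5)/2 = 159751, giving 7n² − 5n − 319502 = 0.
The discriminant is 25 + 56·159751 = 8946081, and √8946081 = 2991.
So n = (5 + 2991) / 14 = 2996/14 = 214.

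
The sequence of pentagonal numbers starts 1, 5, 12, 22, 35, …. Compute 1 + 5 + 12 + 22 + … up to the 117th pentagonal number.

Σ i(3i−1)/2 = (3Σi² − Σi) / 2 over i = 1..117.
Σi = 6903 and Σi² = 540735.
(3·540735 − 1·6903) / 2 = 1615302/2 = 807651.

807651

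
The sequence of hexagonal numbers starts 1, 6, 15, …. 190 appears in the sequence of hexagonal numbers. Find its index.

Set n(2n−1) = 190, giving 2n² − n − 190 = 0.
So n = (1 + 39) / 4 = 40/4 = 10.

10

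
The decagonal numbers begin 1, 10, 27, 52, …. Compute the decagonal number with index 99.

38907

99·(4·99 − 3) = 99·393 = 38907.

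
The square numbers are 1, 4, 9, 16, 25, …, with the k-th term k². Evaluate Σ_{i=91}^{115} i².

266525

Σ_{i=91}^{115} i² = 513590 − 247065 = 266525.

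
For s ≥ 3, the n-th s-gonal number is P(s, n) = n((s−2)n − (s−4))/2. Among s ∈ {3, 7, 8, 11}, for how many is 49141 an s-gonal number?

1

s = 3: P(3, 313) = 49141. ✓
s = 7: P(7, 140) = 48790 and P(7, 141) = 49491; 49141 is not s-gonal.
s = 8: P(8, 128) = 48896 and P(8, 129) = 49665; 49141 is not s-gonal.
s = 11: P(11, 104) = 48308 and P(11, 105) = 49245; 49141 is not s-gonal.
Hits: s ∈ {3} → 1.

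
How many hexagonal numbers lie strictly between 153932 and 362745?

149

The n-th hexagonal number is n(2n−1).
Smallest index with value > 153932: n = 278 (giving 154290).
Largest index with value < 362745: n = 426 (giving 362526).
Indices 278 through 426: 149 terms.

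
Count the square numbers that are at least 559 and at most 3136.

The n-th square number is n².
Smallest index with value ≥ 559: n = 24 (giving 576).
Largest index with value ≤ 3136: n = 56 (giving 3136).
Indices 24 through 56: 33 terms.

33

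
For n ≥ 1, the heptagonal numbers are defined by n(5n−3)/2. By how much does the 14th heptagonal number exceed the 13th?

66

Consecutive heptagonal numbers differ by 5n − 4: here 5·14 − 4 = 66.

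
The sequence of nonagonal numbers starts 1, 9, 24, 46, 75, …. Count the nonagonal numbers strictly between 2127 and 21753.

The n-th nonagonal number is n(7n−5)/2.
Smallest index with value > 2127: n = 26 (giving 2301).
Largest index with value < 21753: n = 79 (giving 21646).
Indices 26 through 79: 54 terms.

54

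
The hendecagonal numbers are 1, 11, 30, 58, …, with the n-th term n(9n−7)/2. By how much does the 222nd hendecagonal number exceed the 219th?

222·(9·222 − 7)/2 = 221001 and 219·(9·219 − 7)/2 = 215058.
Difference: 221001 − 215058 = 5943.

5943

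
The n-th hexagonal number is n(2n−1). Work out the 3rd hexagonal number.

15

The 3rd hexagonal number is n(2n−1) with n = 3.
3·(2·3 − 1) = 3·5 = 15.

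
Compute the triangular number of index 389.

The 389th triangular number is n(n+1)/2 with n = 389.
389·390/2 = 151710/2 = 75855.

75855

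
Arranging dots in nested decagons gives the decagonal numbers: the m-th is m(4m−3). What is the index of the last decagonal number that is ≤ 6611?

41

Solve n(4n−3) ≤ 6611 for integer n.
n = 41 gives 6601 ≤ 6611, while n = 42 gives 6930 > 6611; so the answer is index 41.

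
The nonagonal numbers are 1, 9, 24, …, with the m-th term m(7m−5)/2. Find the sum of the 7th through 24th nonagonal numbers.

Σ i(7i−5)/2 = (7Σi² − 5Σi) / 2 over i = 7..24.
Σi = 300 − 21 = 279 and Σi² = 4900 − 91 = 4809.
(7·4809 − 5·279) / 2 = 32268/2 = 16134.

16134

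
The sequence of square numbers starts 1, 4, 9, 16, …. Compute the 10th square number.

The 10th square number is n² with n = 10.
10² = 100.

100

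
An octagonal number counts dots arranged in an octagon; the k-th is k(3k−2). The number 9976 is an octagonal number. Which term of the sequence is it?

Set n(3n−2) = 9976, giving 3n² − 2n − 9976 = 0.
The discriminant is 4 + 12·9976 = 119716, and √119716 = 346.
So n = (2 + 346) / 6 = 348/6 = 58.

58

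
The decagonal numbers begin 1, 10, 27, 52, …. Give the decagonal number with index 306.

373626

306·(4·306 − 3) = 306·1221 = 373626.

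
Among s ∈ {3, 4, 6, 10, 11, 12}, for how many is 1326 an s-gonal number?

2

s = 3: P(3, 51) = 1326. ✓
s = 4: P(4, 36) = 1296 and P(4, 37) = 1369; 1326 is not s-gonal.
s = 6: P(6, 26) = 1326. ✓
s = 10: P(10, 18) = 1242 and P(10, 19) = 1387; 1326 is not s-gonal.
s = 11: P(11, 17) = 1241 and P(11, 18) = 1395; 1326 is not s-gonal.
s = 12: P(12, 16) = 1216 and P(12, 17) = 1377; 1326 is not s-gonal.
Hits: s ∈ {3, 6} → 2.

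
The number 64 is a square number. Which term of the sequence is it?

We need n² = 64, so n = √64 = 8.
Check: 8² = 64. ✓

8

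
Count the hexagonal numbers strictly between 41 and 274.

The n-th hexagonal number is n(2n−1).
Smallest index with value > 41: n = 5 (giving 45).
Largest index with value < 274: n = 11 (giving 231).
Indices 5 through 11: 7 terms.

7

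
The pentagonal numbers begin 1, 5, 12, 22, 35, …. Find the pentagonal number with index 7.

The 7th pentagonal number is n(3n−1)/2 with n = 7.
7·(3·7 − 1)/2 = 7·20/2 = 7·10 = 70.

70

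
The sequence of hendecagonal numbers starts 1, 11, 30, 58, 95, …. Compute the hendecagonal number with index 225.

The 225th hendecagonal number is n(9n−7)/2 with n = 225.
225·(9·225 − 7)/2 = 225·2018/2 = 225·1009 = 227025.

227025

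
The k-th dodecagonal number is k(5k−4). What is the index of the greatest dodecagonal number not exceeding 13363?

52

Solve n(5n−4) ≤ 13363 for integer n.
n = 52 gives 13312 ≤ 13363, while n = 53 gives 13833 > 13363; so the answer is index 52.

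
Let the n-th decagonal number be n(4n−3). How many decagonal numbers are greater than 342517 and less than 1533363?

The n-th decagonal number is n(4n−3).
Smallest index with value > 342517: n = 294 (giving 344862).
Largest index with value < 1533363: n = 619 (giving 1530787).
Indices 294 through 619: 326 terms.

326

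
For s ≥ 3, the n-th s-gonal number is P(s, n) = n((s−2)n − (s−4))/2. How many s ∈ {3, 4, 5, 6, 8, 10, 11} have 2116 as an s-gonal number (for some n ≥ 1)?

1

s = 3: P(3, 64) = 2080 and P(3, 65) = 2145; 2116 is not s-gonal.
s = 4: P(4, 46) = 2116. ✓
s = 5: P(5, 37) = 2035 and P(5, 38) = 2147; 2116 is not s-gonal.
s = 6: P(6, 32) = 2016 and P(6, 33) = 2145; 2116 is not s-gonal.
s = 8: P(8, 26) = 1976 and P(8, 27) = 2133; 2116 is not s-gonal.
s = 10: P(10, 23) = 2047 and P(10, 24) = 2232; 2116 is not s-gonal.
s = 11: P(11, 22) = 2101 and P(11, 23) = 2300; 2116 is not s-gonal.
Hits: s ∈ {4} → 1.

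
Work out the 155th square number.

24025

155² = 24025.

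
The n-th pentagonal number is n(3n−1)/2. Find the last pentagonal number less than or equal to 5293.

Solve n(3n−1)/2 ≤ 5293 for integer n.
n = 59 gives 5192 ≤ 5293, while n = 60 gives 5370 > 5293; so the answer is 5192.

5192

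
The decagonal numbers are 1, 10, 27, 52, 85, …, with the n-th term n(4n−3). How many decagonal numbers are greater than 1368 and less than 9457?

30

The n-th decagonal number is n(4n−3).
Smallest index with value > 1368: n = 19 (giving 1387).
Largest index with value < 9457: n = 48 (giving 9072).
Indices 19 through 48: 30 terms.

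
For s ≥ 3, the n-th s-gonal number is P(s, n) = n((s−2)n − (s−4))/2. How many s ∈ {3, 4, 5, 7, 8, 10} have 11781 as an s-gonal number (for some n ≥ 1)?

s = 3: P(3, 153) = 11781. ✓
s = 4: P(4, 108) = 11664 and P(4, 109) = 11881; 11781 is not s-gonal.
s = 5: P(5, 88) = 11572 and P(5, 89) = 11837; 11781 is not s-gonal.
s = 7: P(7, 68) = 11458 and P(7, 69) = 11799; 11781 is not s-gonal.
s = 8: P(8, 63) = 11781. ✓
s = 10: P(10, 54) = 11502 and P(10, 55) = 11935; 11781 is not s-gonal.
Hits: s ∈ {3, 8} → 2.

2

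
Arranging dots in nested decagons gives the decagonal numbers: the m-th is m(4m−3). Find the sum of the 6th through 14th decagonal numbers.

3570

Σ i(4i−3) = 4Σi² − 3Σi over i = 6..14.
Σi = 105 − 15 = 90 and Σi² = 1015 − 55 = 960.
4·960 − 3·90 = 3570.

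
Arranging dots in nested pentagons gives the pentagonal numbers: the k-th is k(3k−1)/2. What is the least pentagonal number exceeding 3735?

3876

Solve n(3n−1)/2 > 3735 for integer n.
The largest n with value ≤ 3735 is 50 (since 3725 ≤ 3735 < 3876), so the first above is n = 51, value 3876.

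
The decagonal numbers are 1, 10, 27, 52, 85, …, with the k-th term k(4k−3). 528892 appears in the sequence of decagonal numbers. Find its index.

364

Set n(4n−3) = 528892, giving 4n² − 3n − 528892 = 0.
So n = (3 + 2909) / 8 = 2912/8 = 364.
Check: 364·(4·364 − 3) = 528892. ✓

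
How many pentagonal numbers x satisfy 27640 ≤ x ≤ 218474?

The n-th pentagonal number is n(3n−1)/2.
Smallest index with value ≥ 27640: n = 136 (giving 27676).
Largest index with value ≤ 218474: n = 381 (giving 217551).
Indices 136 through 381: 246 terms.

246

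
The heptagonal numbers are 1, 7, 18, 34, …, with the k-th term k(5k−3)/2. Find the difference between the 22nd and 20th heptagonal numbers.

22·(5·22 − 3)/2 = 1177 and 20·(5·20 − 3)/2 = 970.
Difference: 1177 − 970 = 207.

207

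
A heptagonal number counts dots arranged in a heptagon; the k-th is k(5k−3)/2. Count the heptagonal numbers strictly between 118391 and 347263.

The n-th heptagonal number is n(5n−3)/2.
Smallest index with value > 118391: n = 218 (giving 118483).
Largest index with value < 347263: n = 372 (giving 345402).
Indices 218 through 372: 155 terms.

155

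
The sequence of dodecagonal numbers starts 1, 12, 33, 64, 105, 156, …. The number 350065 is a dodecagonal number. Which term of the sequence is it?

Set n(5n−4) = 350065, giving 5n² − 4n − 350065 = 0.
The discriminant is 16 + 20·350065 = 7001316, and √7001316 = 2646.
So n = (4 + 2646) / 10 = 2650/10 = 265.
Check: 265·(5·265 − 4) = 350065. ✓

265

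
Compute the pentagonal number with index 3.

12

The 3rd pentagonal number is n(3n−1)/2 with n = 3.
3·(3·3 − 1)/2 = 3·8/2 = 3·4 = 12.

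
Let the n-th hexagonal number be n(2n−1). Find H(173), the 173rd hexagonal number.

59685

The 173rd hexagonal number is n(2n−1) with n = 173.
173·(2·173 − 1) = 173·345 = 59685.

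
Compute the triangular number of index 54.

The 54th triangular number is n(n+1)/2 with n = 54.
54·55/2 = 2970/2 = 1485.

1485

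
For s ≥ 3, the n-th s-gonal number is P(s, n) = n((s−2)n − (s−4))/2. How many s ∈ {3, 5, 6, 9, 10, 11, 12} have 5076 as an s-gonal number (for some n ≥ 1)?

1

s = 3: P(3, 100) = 5050 and P(3, 101) = 5151; 5076 is not s-gonal.
s = 5: P(5, 58) = 5017 and P(5, 59) = 5192; 5076 is not s-gonal.
s = 6: P(6, 50) = 4950 and P(6, 51) = 5151; 5076 is not s-gonal.
s = 9: P(9, 38) = 4959 and P(9, 39) = 5226; 5076 is not s-gonal.
s = 10: P(10, 36) = 5076. ✓
s = 11: P(11, 33) = 4785 and P(11, 34) = 5083; 5076 is not s-gonal.
s = 12: P(12, 32) = 4992 and P(12, 33) = 5313; 5076 is not s-gonal.
Hits: s ∈ {10} → 1.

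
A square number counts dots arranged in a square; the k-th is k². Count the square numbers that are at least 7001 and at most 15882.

43

The n-th square number is n².
Smallest index with value ≥ 7001: n = 84 (giving 7056).
Largest index with value ≤ 15882: n = 126 (giving 15876).
Indices 84 through 126: 43 terms.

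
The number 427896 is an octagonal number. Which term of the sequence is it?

Set n(3n−2) = 427896, giving 3n² − 2n − 427896 = 0.
So n = (2 + 2266) / 6 = 2268/6 = 378.

378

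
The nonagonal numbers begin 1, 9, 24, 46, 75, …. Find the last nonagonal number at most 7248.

Solve n(7n−5)/2 ≤ 7248 for integer n.
n = 45 gives 6975 ≤ 7248, while n = 46 gives 7291 > 7248; so the answer is 6975.

6975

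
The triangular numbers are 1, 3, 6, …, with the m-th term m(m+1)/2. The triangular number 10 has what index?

Set n(n+1)/2 = 10, giving n² + n − 20 = 0.
The discriminant is 1 + 8·10 = 81, and √81 = 9.
So n = (-1 + 9) / 2 = 8/2 = 4.
Check: 4·5/2 = 10. ✓

4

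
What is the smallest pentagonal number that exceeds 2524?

2625

Solve n(3n−1)/2 > 2524 for integer n.
The largest n with value ≤ 2524 is 41 (since 2501 ≤ 2524 < 2625), so the first above is n = 42, value 2625.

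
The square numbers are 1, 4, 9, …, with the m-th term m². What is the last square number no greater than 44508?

Solve n² ≤ 44508 for integer n.
n = 210 gives 44100 ≤ 44508, while n = 211 gives 44521 > 44508; so the answer is 44100.

44100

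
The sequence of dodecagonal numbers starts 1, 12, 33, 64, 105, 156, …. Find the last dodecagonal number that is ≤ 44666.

Solve n(5n−4) ≤ 44666 for integer n.
n = 94 gives 43804 ≤ 44666, while n = 95 gives 44745 > 44666; so the answer is 43804.

43804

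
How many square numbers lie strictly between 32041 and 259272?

The n-th square number is n².
Smallest index with value > 32041: n = 180 (giving 32400).
Largest index with value < 259272: n = 509 (giving 259081).
Indices 180 through 509: 330 terms.

330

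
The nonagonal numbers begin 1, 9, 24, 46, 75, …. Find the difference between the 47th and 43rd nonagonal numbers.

1250

47·(7·47 − 5)/2 = 7614 and 43·(7·43 − 5)/2 = 6364.
Difference: 7614 − 6364 = 1250.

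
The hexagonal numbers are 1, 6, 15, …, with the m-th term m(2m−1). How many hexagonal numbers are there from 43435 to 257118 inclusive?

The n-th hexagonal number is n(2n−1).
Smallest index with value ≥ 43435: n = 148 (giving 43660).
Largest index with value ≤ 257118: n = 358 (giving 255970).
Indices 148 through 358: 211 terms.

211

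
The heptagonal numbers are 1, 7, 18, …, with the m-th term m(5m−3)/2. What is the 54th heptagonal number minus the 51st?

783

54·(5·54 − 3)/2 = 7209 and 51·(5·51 − 3)/2 = 6426.
Difference: 7209 − 6426 = 783.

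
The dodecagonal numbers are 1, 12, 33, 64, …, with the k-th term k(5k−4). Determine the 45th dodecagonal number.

9945

The 45th dodecagonal number is n(5n−4) with n = 45.
45·(5·45 − 4) = 45·221 = 9945.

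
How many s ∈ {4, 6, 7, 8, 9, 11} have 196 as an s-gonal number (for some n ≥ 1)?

2

s = 4: P(4, 14) = 196. ✓
s = 6: P(6, 10) = 190 and P(6, 11) = 231; 196 is not s-gonal.
s = 7: P(7, 9) = 189 and P(7, 10) = 235; 196 is not s-gonal.
s = 8: P(8, 8) = 176 and P(8, 9) = 225; 196 is not s-gonal.
s = 9: P(9, 7) = 154 and P(9, 8) = 204; 196 is not s-gonal.
s = 11: P(11, 7) = 196. ✓
Hits: s ∈ {4, 11} → 2.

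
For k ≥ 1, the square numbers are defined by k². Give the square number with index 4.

The 4th square number is n² with n = 4.
4² = 16.

16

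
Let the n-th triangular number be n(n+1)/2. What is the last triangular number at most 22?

21

Solve n(n+1)/2 ≤ 22 for integer n.
n = 6 gives 21 ≤ 22, while n = 7 gives 28 > 22; so the answer is 21.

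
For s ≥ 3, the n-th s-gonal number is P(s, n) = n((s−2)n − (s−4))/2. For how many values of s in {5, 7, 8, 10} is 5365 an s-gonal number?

1

s = 5: P(5, 59) = 5192 and P(5, 60) = 5370; 5365 is not s-gonal.
s = 7: P(7, 46) = 5221 and P(7, 47) = 5452; 5365 is not s-gonal.
s = 8: P(8, 42) = 5208 and P(8, 43) = 5461; 5365 is not s-gonal.
s = 10: P(10, 37) = 5365. ✓
Hits: s ∈ {10} → 1.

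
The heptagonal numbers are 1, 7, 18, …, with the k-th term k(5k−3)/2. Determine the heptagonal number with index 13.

403

The 13th heptagonal number is n(5n−3)/2 with n = 13.
13·(5·13 − 3)/2 = 13·62/2 = 13·31 = 403.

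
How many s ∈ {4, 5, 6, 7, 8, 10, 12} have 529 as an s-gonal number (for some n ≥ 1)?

1

s = 4: P(4, 23) = 529. ✓
s = 5: P(5, 18) = 477 and P(5, 19) = 532; 529 is not s-gonal.
s = 6: P(6, 16) = 496 and P(6, 17) = 561; 529 is not s-gonal.
s = 7: P(7, 14) = 469 and P(7, 15) = 540; 529 is not s-gonal.
s = 8: P(8, 13) = 481 and P(8, 14) = 560; 529 is not s-gonal.
s = 10: P(10, 11) = 451 and P(10, 12) = 540; 529 is not s-gonal.
s = 12: P(12, 10) = 460 and P(12, 11) = 561; 529 is not s-gonal.
Hits: s ∈ {4} → 1.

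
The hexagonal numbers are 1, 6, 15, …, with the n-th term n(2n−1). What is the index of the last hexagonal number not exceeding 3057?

39

Solve n(2n−1) ≤ 3057 for integer n.
n = 39 gives 3003 ≤ 3057, while n = 40 gives 3160 > 3057; so the answer is index 39.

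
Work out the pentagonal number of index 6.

51

The 6th pentagonal number is n(3n−1)/2 with n = 6.
6·(3·6 − 1)/2 = 6·17/2 = 51.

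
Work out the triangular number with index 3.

6

The 3rd triangular number is n(n+1)/2 with n = 3.
3·4/2 = 12/2 = 6.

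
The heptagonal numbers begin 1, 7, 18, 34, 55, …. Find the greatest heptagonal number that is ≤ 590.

540

Solve n(5n−3)/2 ≤ 590 for integer n.
n = 15 gives 540 ≤ 590, while n = 16 gives 616 > 590; so the answer is 540.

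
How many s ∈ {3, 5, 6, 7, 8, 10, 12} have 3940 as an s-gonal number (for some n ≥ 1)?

1

s = 3: P(3, 88) = 3916 and P(3, 89) = 4005; 3940 is not s-gonal.
s = 5: P(5, 51) = 3876 and P(5, 52) = 4030; 3940 is not s-gonal.
s = 6: P(6, 44) = 3828 and P(6, 45) = 4005; 3940 is not s-gonal.
s = 7: P(7, 40) = 3940. ✓
s = 8: P(8, 36) = 3816 and P(8, 37) = 4033; 3940 is not s-gonal.
s = 10: P(10, 31) = 3751 and P(10, 32) = 4000; 3940 is not s-gonal.
s = 12: P(12, 28) = 3808 and P(12, 29) = 4089; 3940 is not s-gonal.
Hits: s ∈ {7} → 1.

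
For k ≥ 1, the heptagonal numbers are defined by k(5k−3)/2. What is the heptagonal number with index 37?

37·(5·37 − 3)/2 = 37·182/2 = 37·91 = 3367.

3367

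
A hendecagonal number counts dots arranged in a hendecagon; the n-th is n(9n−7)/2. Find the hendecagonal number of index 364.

594958

364·(9·364 − 7)/2 = 364·3269/2 = 594958.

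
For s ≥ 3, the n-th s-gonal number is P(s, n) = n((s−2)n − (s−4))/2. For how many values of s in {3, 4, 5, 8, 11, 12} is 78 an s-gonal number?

1

s = 3: P(3, 12) = 78. ✓
s = 4: P(4, 8) = 64 and P(4, 9) = 81; 78 is not s-gonal.
s = 5: P(5, 7) = 70 and P(5, 8) = 92; 78 is not s-gonal.
s = 8: P(8, 5) = 65 and P(8, 6) = 96; 78 is not s-gonal.
s = 11: P(11, 4) = 58 and P(11, 5) = 95; 78 is not s-gonal.
s = 12: P(12, 4) = 64 and P(12, 5) = 105; 78 is not s-gonal.
Hits: s ∈ {3} → 1.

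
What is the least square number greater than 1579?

Solve n² > 1579 for integer n.
The largest n with value ≤ 1579 is 39 (since 1521 ≤ 1579 < 1600), so the first above is n = 40, value 1600.

1600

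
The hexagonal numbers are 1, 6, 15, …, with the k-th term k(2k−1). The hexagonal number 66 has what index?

Set n(2n−1) = 66, giving 2n² − n − 66 = 0.
The discriminant is 1 + 8·66 = 529, and √529 = 23.
So n = (1 + 23) / 4 = 24/4 = 6.

6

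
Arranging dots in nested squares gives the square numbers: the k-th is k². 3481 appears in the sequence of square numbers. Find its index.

59

We need n² = 3481, so n = √3481 = 59.
Check: 59² = 3481. ✓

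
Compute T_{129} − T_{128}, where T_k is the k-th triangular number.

Consecutive triangular numbers differ by n: T_{129} − T_{128} = 129.

129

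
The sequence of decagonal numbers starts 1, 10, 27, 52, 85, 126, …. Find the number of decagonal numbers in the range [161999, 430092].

127

The n-th decagonal number is n(4n−3).
Smallest index with value ≥ 161999: n = 202 (giving 162610).
Largest index with value ≤ 430092: n = 328 (giving 429352).
Indices 202 through 328: 127 terms.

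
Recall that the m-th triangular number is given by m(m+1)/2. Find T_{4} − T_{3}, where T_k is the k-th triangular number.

Consecutive triangular numbers differ by n: T_{4} − T_{3} = 4.

4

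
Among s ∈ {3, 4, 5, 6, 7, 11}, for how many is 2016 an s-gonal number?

s = 3: P(3, 63) = 2016. ✓
s = 4: P(4, 44) = 1936 and P(4, 45) = 2025; 2016 is not s-gonal.
s = 5: P(5, 36) = 1926 and P(5, 37) = 2035; 2016 is not s-gonal.
s = 6: P(6, 32) = 2016. ✓
s = 7: P(7, 28) = 1918 and P(7, 29) = 2059; 2016 is not s-gonal.
s = 11: P(11, 21) = 1911 and P(11, 22) = 2101; 2016 is not s-gonal.
Hits: s ∈ {3, 6} → 2.

2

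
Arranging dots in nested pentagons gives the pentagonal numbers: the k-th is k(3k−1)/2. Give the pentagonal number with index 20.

590

20·(3·20 − 1)/2 = 20·59/2 = 590.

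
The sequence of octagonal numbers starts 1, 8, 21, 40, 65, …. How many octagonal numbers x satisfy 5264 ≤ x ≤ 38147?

The n-th octagonal number is n(3n−2).
Smallest index with value ≥ 5264: n = 43 (giving 5461).
Largest index with value ≤ 38147: n = 113 (giving 38081).
Indices 43 through 113: 71 terms.

71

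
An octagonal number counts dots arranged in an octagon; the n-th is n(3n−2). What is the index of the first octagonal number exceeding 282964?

308

Solve n(3n−2) > 282964 for integer n.
The largest n with value ≤ 282964 is 307 (since 282133 ≤ 282964 < 283976), so the first above is n = 308, value 283976.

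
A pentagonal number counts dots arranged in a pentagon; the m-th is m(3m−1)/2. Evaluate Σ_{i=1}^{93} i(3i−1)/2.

Σ i(3i−1)/2 = (3Σi² − Σi) / 2 over i = 1..93.
Σi = 4371 and Σi² = 272459.
(3·272459 − 1·4371) / 2 = 813006/2 = 406503.

406503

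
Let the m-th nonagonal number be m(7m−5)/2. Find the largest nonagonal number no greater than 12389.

Solve n(7n−5)/2 ≤ 12389 for integer n.
n = 59 gives 12036 ≤ 12389, while n = 60 gives 12450 > 12389; so the answer is 12036.

12036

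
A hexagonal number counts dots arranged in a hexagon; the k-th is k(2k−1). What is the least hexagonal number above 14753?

Solve n(2n−1) > 14753 for integer n.
The largest n with value ≤ 14753 is 86 (since 14706 ≤ 14753 < 15051), so the first above is n = 87, value 15051.

15051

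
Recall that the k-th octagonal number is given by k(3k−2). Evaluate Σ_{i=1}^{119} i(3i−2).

1692180

Σ i(3i−2) = 3Σi² − 2Σi over i = 1..119.
Σi = 7140 and Σi² = 568820.
3·568820 − 2·7140 = 1692180.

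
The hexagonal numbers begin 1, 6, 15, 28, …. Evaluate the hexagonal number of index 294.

172578

The 294th hexagonal number is n(2n−1) with n = 294.
294·(2·294 − 1) = 294·587 = 172578.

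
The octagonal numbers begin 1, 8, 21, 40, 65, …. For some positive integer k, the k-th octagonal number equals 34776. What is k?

108

Set n(3n−2) = 34776, giving 3n² − 2n − 34776 = 0.
The discriminant is 4 + 12·34776 = 417316, and √417316 = 646.
So n = (2 + 646) / 6 = 648/6 = 108.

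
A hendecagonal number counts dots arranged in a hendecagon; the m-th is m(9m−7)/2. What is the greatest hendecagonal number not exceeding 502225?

500833

Solve n(9n−7)/2 ≤ 502225 for integer n.
n = 334 gives 500833 ≤ 502225, while n = 335 gives 503840 > 502225; so the answer is 500833.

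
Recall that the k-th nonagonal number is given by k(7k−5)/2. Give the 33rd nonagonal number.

The 33rd nonagonal number is n(7n−5)/2 with n = 33.
33·(7·33 − 5)/2 = 33·226/2 = 33·113 = 3729.

3729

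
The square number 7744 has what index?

We need n² = 7744, so n = √7744 = 88.
Check: 88² = 7744. ✓

88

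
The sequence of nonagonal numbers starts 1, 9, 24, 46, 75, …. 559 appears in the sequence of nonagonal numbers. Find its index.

Set n(7n−5)/2 = 559, giving 7n² − 5n − 1118 = 0.
The discriminant is 25 + 56·559 = 31329, and √31329 = 177.
So n = (5 + 177) / 14 = 182/14 = 13.
Check: 13·(7·13 − 5)/2 = 559. ✓

13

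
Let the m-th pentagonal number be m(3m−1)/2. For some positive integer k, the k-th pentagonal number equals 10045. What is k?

82

Set n(3n−1)/2 = 10045, giving 3n² − n − 20090 = 0.
The discriminant is 1 + 24·10045 = 241081, and √241081 = 491.
So n = (1 + 491) / 6 = 492/6 = 82.
Check: 82·(3·82 − 1)/2 = 10045. ✓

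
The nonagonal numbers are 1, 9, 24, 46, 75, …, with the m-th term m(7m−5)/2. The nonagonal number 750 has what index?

Set n(7n−5)/2 = 750, giving 7n² − 5n − 1500 = 0.
The discriminant is 25 + 56·750 = 42025, and √42025 = 205.
So n = (5 + 205) / 14 = 210/14 = 15.

15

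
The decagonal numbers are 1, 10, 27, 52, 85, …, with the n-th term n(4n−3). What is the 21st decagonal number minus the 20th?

Consecutive decagonal numbers differ by 8n − 7: here 8·21 − 7 = 161.

161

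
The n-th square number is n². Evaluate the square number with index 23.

The 23rd square number is n² with n = 23.
23² = 529.

529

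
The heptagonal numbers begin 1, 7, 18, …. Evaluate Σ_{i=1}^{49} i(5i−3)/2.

99225

Σ i(5i−3)/2 = (5Σi² − 3Σi) / 2 over i = 1..49.
Σi = 1225 and Σi² = 40425.
(5·40425 − 3·1225) / 2 = 198450/2 = 99225.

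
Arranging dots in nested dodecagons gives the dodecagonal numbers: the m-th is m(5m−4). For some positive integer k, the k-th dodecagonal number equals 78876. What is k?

Set n(5n−4) = 78876, giving 5n² − 4n − 78876 = 0.
The discriminant is 16 + 20·78876 = 1577536, and √1577536 = 1256.
So n = (4 + 1256) / 10 = 1260/10 = 126.

126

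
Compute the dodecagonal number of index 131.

85281

131·(5·131 − 4) = 131·651 = 85281.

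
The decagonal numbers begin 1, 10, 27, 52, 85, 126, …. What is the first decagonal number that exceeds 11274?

11502

Solve n(4n−3) > 11274 for integer n.
The largest n with value ≤ 11274 is 53 (since 11077 ≤ 11274 < 11502), so the first above is n = 54, value 11502.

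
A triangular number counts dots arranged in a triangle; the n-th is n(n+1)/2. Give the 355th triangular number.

The 355th triangular number is n(n+1)/2 with n = 355.
355·356/2 = 126380/2 = 63190.

63190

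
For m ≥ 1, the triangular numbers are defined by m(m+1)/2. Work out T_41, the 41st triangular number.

The 41st triangular number is n(n+1)/2 with n = 41.
41·42/2 = 1722/2 = 861.

861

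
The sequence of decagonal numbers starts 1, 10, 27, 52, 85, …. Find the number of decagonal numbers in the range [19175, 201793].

The n-th decagonal number is n(4n−3).
Smallest index with value ≥ 19175: n = 70 (giving 19390).
Largest index with value ≤ 201793: n = 224 (giving 200032).
Indices 70 through 224: 155 terms.

155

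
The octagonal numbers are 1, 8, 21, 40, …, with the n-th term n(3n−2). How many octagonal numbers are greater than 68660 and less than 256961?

141

The n-th octagonal number is n(3n−2).
Smallest index with value > 68660: n = 152 (giving 69008).
Largest index with value < 256961: n = 292 (giving 255208).
Indices 152 through 292: 141 terms.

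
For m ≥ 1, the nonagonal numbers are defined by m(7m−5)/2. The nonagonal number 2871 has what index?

Set n(7n−5)/2 = 2871, giving 7n² − 5n − 5742 = 0.
So n = (5 + 401) / 14 = 406/14 = 29.
Check: 29·(7·29 − 5)/2 = 2871. ✓

29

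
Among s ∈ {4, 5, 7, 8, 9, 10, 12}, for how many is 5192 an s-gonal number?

1

s = 4: P(4, 72) = 5184 and P(4, 73) = 5329; 5192 is not s-gonal.
s = 5: P(5, 59) = 5192. ✓
s = 7: P(7, 45) = 4995 and P(7, 46) = 5221; 5192 is not s-gonal.
s = 8: P(8, 41) = 4961 and P(8, 42) = 5208; 5192 is not s-gonal.
s = 9: P(9, 38) = 4959 and P(9, 39) = 5226; 5192 is not s-gonal.
s = 10: P(10, 36) = 5076 and P(10, 37) = 5365; 5192 is not s-gonal.
s = 12: P(12, 32) = 4992 and P(12, 33) = 5313; 5192 is not s-gonal.
Hits: s ∈ {5} → 1.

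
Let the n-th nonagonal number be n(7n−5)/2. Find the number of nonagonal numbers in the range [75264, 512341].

The n-th nonagonal number is n(7n−5)/2.
Smallest index with value ≥ 75264: n = 147 (giving 75264).
Largest index with value ≤ 512341: n = 382 (giving 509779).
Indices 147 through 382: 236 terms.

236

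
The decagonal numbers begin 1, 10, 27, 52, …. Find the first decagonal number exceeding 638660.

Solve n(4n−3) > 638660 for integer n.
The largest n with value ≤ 638660 is 399 (since 635607 ≤ 638660 < 638800), so the first above is n = 400, value 638800.

638800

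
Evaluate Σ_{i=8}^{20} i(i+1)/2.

1456

Σ i(i+1)/2 = (Σi² + Σi) / 2 over i = 8..20.
Σi = 210 − 28 = 182 and Σi² = 2870 − 140 = 2730.
(1·2730 + 1·182) / 2 = 2912/2 = 1456.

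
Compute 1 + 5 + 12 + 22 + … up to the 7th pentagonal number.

196

Σ i(3i−1)/2 = (3Σi² − Σi) / 2 over i = 1..7.
Σi = 28 and Σi² = 140.
(3·140 − 1·28) / 2 = 392/2 = 196.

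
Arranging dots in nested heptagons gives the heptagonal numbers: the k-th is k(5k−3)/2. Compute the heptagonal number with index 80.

15880

The 80th heptagonal number is n(5n−3)/2 with n = 80.
80·(5·80 − 3)/2 = 80·397/2 = 15880.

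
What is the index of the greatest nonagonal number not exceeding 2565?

27

Solve n(7n−5)/2 ≤ 2565 for integer n.
n = 27 gives 2484 ≤ 2565, while n = 28 gives 2674 > 2565; so the answer is index 27.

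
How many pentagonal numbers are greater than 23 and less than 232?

The n-th pentagonal number is n(3n−1)/2.
Smallest index with value > 23: n = 5 (giving 35).
Largest index with value < 232: n = 12 (giving 210).
Indices 5 through 12: 8 terms.

8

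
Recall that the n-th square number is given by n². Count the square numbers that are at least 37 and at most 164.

6

The n-th square number is n².
Smallest index with value ≥ 37: n = 7 (giving 49).
Largest index with value ≤ 164: n = 12 (giving 144).
Indices 7 through 12: 6 terms.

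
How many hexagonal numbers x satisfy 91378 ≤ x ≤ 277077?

159

The n-th hexagonal number is n(2n−1).
Smallest index with value ≥ 91378: n = 214 (giving 91378).
Largest index with value ≤ 277077: n = 372 (giving 276396).
Indices 214 through 372: 159 terms.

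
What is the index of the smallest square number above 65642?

Solve n² > 65642 for integer n.
The largest n with value ≤ 65642 is 256 (since 65536 ≤ 65642 < 66049), so the first above is n = 257, value 66049.

257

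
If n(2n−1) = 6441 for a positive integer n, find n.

Set n(2n−1) = 6441, giving 2n² − n − 6441 = 0.
So n = (1 + 227) / 4 = 228/4 = 57.

57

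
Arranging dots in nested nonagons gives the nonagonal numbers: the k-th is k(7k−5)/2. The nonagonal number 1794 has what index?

23

Set n(7n−5)/2 = 1794, giving 7n² − 5n − 3588 = 0.
The discriminant is 25 + 56·1794 = 100489, and √100489 = 317.
So n = (5 + 317) / 14 = 322/14 = 23.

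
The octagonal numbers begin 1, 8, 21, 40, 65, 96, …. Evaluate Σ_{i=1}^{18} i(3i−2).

Σ i(3i−2) = 3Σi² − 2Σi over i = 1..18.
Σi = 171 and Σi² = 2109.
3·2109 − 2·171 = 5985.

5985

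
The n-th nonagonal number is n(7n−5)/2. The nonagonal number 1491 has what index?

21

Set n(7n−5)/2 = 1491, giving 7n² − 5n − 2982 = 0.
The discriminant is 25 + 56·1491 = 83521, and √83521 = 289.
So n = (5 + 289) / 14 = 294/14 = 21.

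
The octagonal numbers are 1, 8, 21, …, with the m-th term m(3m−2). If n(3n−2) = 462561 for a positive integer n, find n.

393

Set n(3n−2) = 462561, giving 3n² − 2n − 462561 = 0.
The discriminant is 4 + 12·462561 = 5550736, and √5550736 = 2356.
So n = (2 + 2356) / 6 = 2358/6 = 393.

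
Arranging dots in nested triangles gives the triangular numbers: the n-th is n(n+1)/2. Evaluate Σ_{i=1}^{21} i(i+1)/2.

Σ i(i+1)/2 = (Σi² + Σi) / 2 over i = 1..21.
Σi = 231 and Σi² = 3311.
(1·3311 + 1·231) / 2 = 3542/2 = 1771.

1771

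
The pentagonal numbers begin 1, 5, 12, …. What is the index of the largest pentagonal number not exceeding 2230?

Solve n(3n−1)/2 ≤ 2230 for integer n.
n = 38 gives 2147 ≤ 2230, while n = 39 gives 2262 > 2230; so the answer is index 38.

38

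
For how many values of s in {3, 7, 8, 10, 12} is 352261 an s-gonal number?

s = 3: P(3, 838) = 351541 and P(3, 839) = 352380; 352261 is not s-gonal.
s = 7: P(7, 375) = 351000 and P(7, 376) = 352876; 352261 is not s-gonal.
s = 8: P(8, 343) = 352261. ✓
s = 10: P(10, 297) = 351945 and P(10, 298) = 354322; 352261 is not s-gonal.
s = 12: P(12, 265) = 350065 and P(12, 266) = 352716; 352261 is not s-gonal.
Hits: s ∈ {8} → 1.

1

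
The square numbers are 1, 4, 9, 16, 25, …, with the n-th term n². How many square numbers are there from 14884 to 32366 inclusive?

The n-th square number is n².
Smallest index with value ≥ 14884: n = 122 (giving 14884).
Largest index with value ≤ 32366: n = 179 (giving 32041).
Indices 122 through 179: 58 terms.

58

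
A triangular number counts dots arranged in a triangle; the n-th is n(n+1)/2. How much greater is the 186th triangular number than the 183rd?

555

186·187/2 = 17391 and 183·184/2 = 16836.
Difference: 17391 − 16836 = 555.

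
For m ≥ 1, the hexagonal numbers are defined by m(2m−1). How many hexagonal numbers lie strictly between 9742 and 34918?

62

The n-th hexagonal number is n(2n−1).
Smallest index with value > 9742: n = 71 (giving 10011).
Largest index with value < 34918: n = 132 (giving 34716).
Indices 71 through 132: 62 terms.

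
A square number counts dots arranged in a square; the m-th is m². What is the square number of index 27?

729

27² = 729.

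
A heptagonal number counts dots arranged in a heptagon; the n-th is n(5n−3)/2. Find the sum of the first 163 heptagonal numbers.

3622186

Σ i(5i−3)/2 = (5Σi² − 3Σi) / 2 over i = 1..163.
Σi = 13366 and Σi² = 1456894.
(5·1456894 − 3·13366) / 2 = 7244372/2 = 3622186.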